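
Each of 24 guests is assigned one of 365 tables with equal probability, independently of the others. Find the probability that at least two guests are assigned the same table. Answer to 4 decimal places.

0.5383

It's easier to compute the probability that all 24 are distinct.
P(all distinct) = 365/365 · 364/365 · ··· · 342/365 ≈ 0.4617.
So the probability of at least one match is 1 − 0.4617 = 0.5383.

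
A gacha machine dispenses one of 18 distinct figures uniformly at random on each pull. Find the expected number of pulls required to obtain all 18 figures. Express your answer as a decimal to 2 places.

After i distinct types are collected, each trial gives a new one with probability (18−i)/18, so the expected wait for the next new type is 18/(18−i).
E = 18/18 + 18/17 + 18/16 + 18/15 + 18/14 + 18/13 + 18/12 + 18/11 + 18/10 + 18/9 + 18/8 + 18/7 + 18/6 + 18/5 + 18/4 + 18/3 + 18/2 + 18/1 = 42822903/680680 ≈ 62.91.

62.91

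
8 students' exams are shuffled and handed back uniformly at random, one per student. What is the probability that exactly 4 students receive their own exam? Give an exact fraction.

Choose which 4 of the 8 are fixed: C(8,4) = 70 ways.
The remaining 4 must have no fixed point: D(4) = 9.
P = 70·9/40320 = 1/64.

1/64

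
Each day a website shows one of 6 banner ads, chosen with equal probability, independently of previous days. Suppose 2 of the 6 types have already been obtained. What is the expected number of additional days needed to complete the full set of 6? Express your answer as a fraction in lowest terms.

Starting from 2 distinct types, each trial gives a new one with probability (6−i)/6 when i types are held, so the wait for the next new type is 6/(6−i).
E = 6/4 + 6/3 + 6/2 + 6/1 = 25/2.

25/2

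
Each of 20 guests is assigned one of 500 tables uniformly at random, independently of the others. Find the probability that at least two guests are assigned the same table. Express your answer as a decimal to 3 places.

It's easier to compute the probability that all 20 are distinct.
P(all distinct) = 500/500 · 499/500 · ··· · 481/500 ≈ 0.680.
So the probability of at least one match is 1 − 0.680 = 0.320.

0.320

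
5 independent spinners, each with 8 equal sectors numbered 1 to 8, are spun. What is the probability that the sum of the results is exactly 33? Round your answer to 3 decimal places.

0.010

There are 8^5 = 32768 equally likely outcomes.
The number of ordered 5-tuples from {1,…,8} summing to 33 is 330.
P(sum = 33) = 330/32768 = 165/16384 ≈ 0.010.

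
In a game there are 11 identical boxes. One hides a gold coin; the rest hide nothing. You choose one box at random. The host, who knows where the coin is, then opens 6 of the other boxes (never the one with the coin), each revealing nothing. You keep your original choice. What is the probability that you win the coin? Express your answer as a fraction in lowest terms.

The host can always open 6 empty boxes regardless of your choice, so the reveals give no information about your original box.
P(win by staying) = 1/11.

1/11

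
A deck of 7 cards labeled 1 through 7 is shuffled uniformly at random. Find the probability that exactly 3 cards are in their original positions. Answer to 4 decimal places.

0.0625

Choose which 3 of the 7 are fixed: C(7,3) = 35 ways.
The remaining 4 must have no fixed point: D(4) = 9.
P = 35·9/5040 = 1/16 ≈ 0.0625.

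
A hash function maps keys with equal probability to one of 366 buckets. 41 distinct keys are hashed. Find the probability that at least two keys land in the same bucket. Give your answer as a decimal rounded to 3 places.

0.903

It's easier to compute the probability that all 41 are distinct.
P(all distinct) = 366/366 · 365/366 · ··· · 326/366 ≈ 0.097.
So the probability of at least one match is 1 − 0.097 = 0.903.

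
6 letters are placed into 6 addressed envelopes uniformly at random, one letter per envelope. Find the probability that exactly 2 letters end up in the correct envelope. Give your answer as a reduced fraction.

3/16

Choose which 2 of the 6 are fixed: C(6,2) = 15 ways.
The remaining 4 must have no fixed point: D(4) = 9.
P = 15·9/720 = 3/16.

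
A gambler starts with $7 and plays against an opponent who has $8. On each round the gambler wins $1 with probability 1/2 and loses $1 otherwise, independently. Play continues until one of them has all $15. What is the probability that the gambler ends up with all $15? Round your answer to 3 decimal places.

0.467

With a fair step, P(i) = ½P(i−1) + ½P(i+1) with P(0)=0, P(15)=1 has the linear solution P(i) = i/15.
P(7) = 7/15 ≈ 0.467.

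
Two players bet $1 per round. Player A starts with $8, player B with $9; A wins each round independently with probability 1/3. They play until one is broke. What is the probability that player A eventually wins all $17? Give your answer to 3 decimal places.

0.002

Let r = q/p = (2/3)/(1/3) = 2. The recurrence P(i) = p·P(i+1) + q·P(i−1) with P(0)=0, P(17)=1 gives P(i) = (1 − r^i)/(1 − r^17).
P(8) = (1 − (2)^8) / (1 − (2)^17) = 255/131071 ≈ 0.002.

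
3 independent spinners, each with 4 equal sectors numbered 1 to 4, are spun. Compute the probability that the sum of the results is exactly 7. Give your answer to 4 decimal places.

There are 4^3 = 64 equally likely outcomes.
The number of ordered 3-tuples from {1,…,4} summing to 7 is 12.
P(sum = 7) = 12/64 = 3/16 ≈ 0.1875.

0.1875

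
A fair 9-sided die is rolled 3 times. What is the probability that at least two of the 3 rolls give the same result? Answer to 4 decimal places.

0.3086

P(all 3 different) = 9/9 · 8/9 · ··· · 7/9 ≈ 0.6914.
P(at least two equal) = 1 − 0.6914 = 0.3086.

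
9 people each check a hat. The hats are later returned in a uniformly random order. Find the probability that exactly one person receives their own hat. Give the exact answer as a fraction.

2119/5760

Choose which one is fixed: C(9,1) = 9 ways.
The remaining 8 must have no fixed point: D(8) = 14833.
P = 9·14833/362880 = 2119/5760.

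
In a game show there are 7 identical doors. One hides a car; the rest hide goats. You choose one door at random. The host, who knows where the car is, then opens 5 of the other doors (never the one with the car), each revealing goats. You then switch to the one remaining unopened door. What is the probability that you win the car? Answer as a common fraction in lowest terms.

Your original door holds the car with probability 1/7, so the other 6 collectively hold it with probability 6/7.
The host can always find 5 empty doors to open, so the reveals don't change that 6/7; it is now spread over the 1 remaining unopened door.
P(win by switching) = (6/7) · (1/1) = 6/7.

6/7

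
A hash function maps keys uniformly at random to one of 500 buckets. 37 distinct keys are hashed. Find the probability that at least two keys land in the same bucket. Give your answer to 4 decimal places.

0.7448

It's easier to compute the probability that all 37 are distinct.
P(all distinct) = 500/500 · 499/500 · ··· · 464/500 ≈ 0.2552.
So the probability of at least one match is 1 − 0.2552 = 0.7448.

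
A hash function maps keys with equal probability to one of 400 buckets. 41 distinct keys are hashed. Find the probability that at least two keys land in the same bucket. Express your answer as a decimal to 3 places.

0.880

It's easier to compute the probability that all 41 are distinct.
P(all distinct) = 400/400 · 399/400 · ··· · 360/400 ≈ 0.120.
So the probability of at least one match is 1 − 0.120 = 0.880.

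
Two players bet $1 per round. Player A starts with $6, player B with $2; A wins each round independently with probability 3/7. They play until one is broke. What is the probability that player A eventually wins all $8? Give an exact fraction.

4329/8425

Let r = q/p = (4/7)/(3/7) = 4/3. The recurrence P(i) = p·P(i+1) + q·P(i−1) with P(0)=0, P(8)=1 gives P(i) = (1 − r^i)/(1 − r^8).
P(6) = (1 − (4/3)^6) / (1 − (4/3)^8) = 4329/8425.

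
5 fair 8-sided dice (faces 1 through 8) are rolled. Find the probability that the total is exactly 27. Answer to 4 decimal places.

There are 8^5 = 32768 equally likely outcomes.
The number of ordered 5-tuples from {1,…,8} summing to 27 is 1750.
P(sum = 27) = 1750/32768 = 875/16384 ≈ 0.0534.

0.0534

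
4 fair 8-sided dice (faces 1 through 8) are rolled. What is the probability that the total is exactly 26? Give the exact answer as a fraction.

21/1024

There are 8^4 = 4096 equally likely outcomes.
The number of ordered 4-tuples from {1,…,8} summing to 26 is 84.
P(sum = 26) = 84/4096 = 21/1024.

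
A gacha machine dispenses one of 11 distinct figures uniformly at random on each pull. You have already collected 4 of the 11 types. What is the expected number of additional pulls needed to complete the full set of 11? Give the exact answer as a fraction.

3993/140

Starting from 4 distinct types, each trial gives a new one with probability (11−i)/11 when i types are held, so the wait for the next new type is 11/(11−i).
E = 11/7 + 11/6 + 11/5 + 11/4 + 11/3 + 11/2 + 11/1 = 3993/140.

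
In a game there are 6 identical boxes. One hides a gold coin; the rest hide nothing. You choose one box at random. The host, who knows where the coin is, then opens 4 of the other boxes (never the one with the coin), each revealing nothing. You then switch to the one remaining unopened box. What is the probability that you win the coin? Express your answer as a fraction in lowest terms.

5/6

Your original box holds the coin with probability 1/6, so the other 5 collectively hold it with probability 5/6.
The host can always find 4 empty boxes to open, so the reveals don't change that 5/6; it is now spread over the 1 remaining unopened box.
P(win by switching) = (5/6) · (1/1) = 5/6.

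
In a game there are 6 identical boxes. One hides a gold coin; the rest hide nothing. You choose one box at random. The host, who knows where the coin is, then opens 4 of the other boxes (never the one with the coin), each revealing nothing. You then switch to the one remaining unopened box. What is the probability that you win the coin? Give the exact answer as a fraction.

Your original box holds the coin with probability 1/6, so the other 5 collectively hold it with probability 5/6.
The host can always find 4 empty boxes to open, so the reveals don't change that 5/6; it is now spread over the 1 remaining unopened box.
P(win by switching) = (5/6) · (1/1) = 5/6.

5/6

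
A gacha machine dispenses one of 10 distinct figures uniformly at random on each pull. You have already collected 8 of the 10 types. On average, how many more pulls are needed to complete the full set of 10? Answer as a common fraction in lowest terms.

Starting from 8 distinct types, each trial gives a new one with probability (10−i)/10 when i types are held, so the wait for the next new type is 10/(10−i).
E = 10/2 + 10/1 = 15.

15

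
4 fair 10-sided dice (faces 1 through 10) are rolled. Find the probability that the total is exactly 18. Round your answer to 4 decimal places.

0.0540

There are 10^4 = 10000 equally likely outcomes.
The number of ordered 4-tuples from {1,…,10} summing to 18 is 540.
P(sum = 18) = 540/10000 = 27/500 ≈ 0.0540.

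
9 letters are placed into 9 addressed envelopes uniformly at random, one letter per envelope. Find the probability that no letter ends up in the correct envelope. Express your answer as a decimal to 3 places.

0.368

This is the derangement probability: permutations of 9 with no fixed point.
D(9) = 9! · (1 − 1/1! + 1/2! − ··· + (−1)^9/9!) = 133496.
P = 133496/362880 = 16687/45360 ≈ 0.368.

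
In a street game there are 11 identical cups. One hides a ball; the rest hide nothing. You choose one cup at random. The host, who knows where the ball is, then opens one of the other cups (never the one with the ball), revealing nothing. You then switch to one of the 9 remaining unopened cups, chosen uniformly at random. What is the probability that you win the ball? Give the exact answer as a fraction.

Your original cup holds the ball with probability 1/11, so the other 10 collectively hold it with probability 10/11.
The host can always find an empty cup to open, so this doesn't change that 10/11; it is now spread over the 9 remaining unopened cups.
P(win by switching) = (10/11) · (1/9) = 10/99.

10/99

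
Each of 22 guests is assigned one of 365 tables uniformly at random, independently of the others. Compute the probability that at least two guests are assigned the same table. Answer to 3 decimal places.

0.476

It's easier to compute the probability that all 22 are distinct.
P(all distinct) = 365/365 · 364/365 · ··· · 344/365 ≈ 0.524.
So the probability of at least one match is 1 − 0.524 = 0.476.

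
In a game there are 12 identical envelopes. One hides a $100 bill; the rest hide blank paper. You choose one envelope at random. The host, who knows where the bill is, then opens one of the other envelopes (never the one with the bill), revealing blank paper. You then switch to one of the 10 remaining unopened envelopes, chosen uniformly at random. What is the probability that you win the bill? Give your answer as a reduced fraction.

Your original envelope holds the bill with probability 1/12, so the other 11 collectively hold it with probability 11/12.
The host can always find an empty envelope to open, so this doesn't change that 11/12; it is now spread over the 10 remaining unopened envelopes.
P(win by switching) = (11/12) · (1/10) = 11/120.

11/120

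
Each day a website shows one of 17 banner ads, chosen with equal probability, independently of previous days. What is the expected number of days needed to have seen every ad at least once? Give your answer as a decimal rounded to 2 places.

After i distinct types are collected, each trial gives a new one with probability (17−i)/17, so the expected wait for the next new type is 17/(17−i).
E = 17/17 + 17/16 + 17/15 + 17/14 + 17/13 + 17/12 + 17/11 + 17/10 + 17/9 + 17/8 + 17/7 + 17/6 + 17/5 + 17/4 + 17/3 + 17/2 + 17/1 = 42142223/720720 ≈ 58.47.

58.47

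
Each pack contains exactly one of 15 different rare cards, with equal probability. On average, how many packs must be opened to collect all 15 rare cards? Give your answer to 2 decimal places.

49.77

After i distinct types are collected, each trial gives a new one with probability (15−i)/15, so the expected wait for the next new type is 15/(15−i).
E = 15/15 + 15/14 + 15/13 + 15/12 + 15/11 + 15/10 + 15/9 + 15/8 + 15/7 + 15/6 + 15/5 + 15/4 + 15/3 + 15/2 + 15/1 = 1195757/24024 ≈ 49.77.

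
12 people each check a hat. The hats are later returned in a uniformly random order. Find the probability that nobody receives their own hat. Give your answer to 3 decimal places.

This is the derangement probability: permutations of 12 with no fixed point.
D(12) = 12! · (1 − 1/1! + 1/2! − ··· + (−1)^12/12!) = 176214841.
P = 176214841/479001600 = 16019531/43545600 ≈ 0.368.

0.368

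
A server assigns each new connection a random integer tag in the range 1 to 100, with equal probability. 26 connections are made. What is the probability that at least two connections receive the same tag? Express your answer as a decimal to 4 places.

0.9718

It's easier to compute the probability that all 26 are distinct.
P(all distinct) = 100/100 · 99/100 · ··· · 75/100 ≈ 0.0282.
So the probability of at least one match is 1 − 0.0282 = 0.9718.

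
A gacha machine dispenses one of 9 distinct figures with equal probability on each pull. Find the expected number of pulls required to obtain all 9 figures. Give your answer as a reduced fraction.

After i distinct types are collected, each trial gives a new one with probability (9−i)/9, so the expected wait for the next new type is 9/(9−i).
E = 9/9 + 9/8 + 9/7 + 9/6 + 9/5 + 9/4 + 9/3 + 9/2 + 9/1 = 7129/280.

7129/280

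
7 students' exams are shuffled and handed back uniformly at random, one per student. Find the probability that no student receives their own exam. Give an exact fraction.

This is the derangement probability: permutations of 7 with no fixed point.
D(7) = 7! · (1 − 1/1! + 1/2! − ··· + (−1)^7/7!) = 1854.
P = 1854/5040 = 103/280.

103/280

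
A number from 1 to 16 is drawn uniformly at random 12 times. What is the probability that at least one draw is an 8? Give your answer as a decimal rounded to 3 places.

0.539

P(no draw is an 8) = (15/16)^12 ≈ 0.461.
P(at least one) = 1 − 0.461 = 0.539.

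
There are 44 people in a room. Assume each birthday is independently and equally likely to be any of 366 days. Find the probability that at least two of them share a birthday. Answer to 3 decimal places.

It's easier to compute the probability that all 44 are distinct.
P(all distinct) = 366/366 · 365/366 · ··· · 323/366 ≈ 0.068.
So the probability of at least one match is 1 − 0.068 = 0.932.

0.932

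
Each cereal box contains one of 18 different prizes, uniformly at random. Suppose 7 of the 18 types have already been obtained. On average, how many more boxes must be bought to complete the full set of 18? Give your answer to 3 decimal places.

54.358

Starting from 7 distinct types, each trial gives a new one with probability (18−i)/18 when i types are held, so the wait for the next new type is 18/(18−i).
E = 18/11 + 18/10 + 18/9 + 18/8 + 18/7 + 18/6 + 18/5 + 18/4 + 18/3 + 18/2 + 18/1 = 83711/1540 ≈ 54.358.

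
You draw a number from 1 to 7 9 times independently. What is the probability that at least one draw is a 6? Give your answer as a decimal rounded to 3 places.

0.750

P(no draw is a 6) = (6/7)^9 ≈ 0.250.
P(at least one) = 1 − 0.250 = 0.750.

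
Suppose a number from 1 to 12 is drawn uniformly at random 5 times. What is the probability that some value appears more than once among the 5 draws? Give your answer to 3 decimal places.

P(all 5 different) = 12/12 · 11/12 · ··· · 8/12 ≈ 0.382.
P(at least two equal) = 1 − 0.382 = 0.618.

0.618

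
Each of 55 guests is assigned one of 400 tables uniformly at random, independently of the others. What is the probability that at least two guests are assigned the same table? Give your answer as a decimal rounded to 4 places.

0.9796

It's easier to compute the probability that all 55 are distinct.
P(all distinct) = 400/400 · 399/400 · ··· · 346/400 ≈ 0.0204.
So the probability of at least one match is 1 − 0.0204 = 0.9796.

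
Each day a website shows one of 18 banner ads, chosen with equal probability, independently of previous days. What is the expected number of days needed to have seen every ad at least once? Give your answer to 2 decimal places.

After i distinct types are collected, each trial gives a new one with probability (18−i)/18, so the expected wait for the next new type is 18/(18−i).
E = 18/18 + 18/17 + 18/16 + 18/15 + 18/14 + 18/13 + 18/12 + 18/11 + 18/10 + 18/9 + 18/8 + 18/7 + 18/6 + 18/5 + 18/4 + 18/3 + 18/2 + 18/1 = 42822903/680680 ≈ 62.91.

62.91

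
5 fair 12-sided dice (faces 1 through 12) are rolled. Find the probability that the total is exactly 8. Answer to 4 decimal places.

0.0001

There are 12^5 = 248832 equally likely outcomes.
The number of ordered 5-tuples from {1,…,12} summing to 8 is 35.
P(sum = 8) = 35/248832 ≈ 0.0001.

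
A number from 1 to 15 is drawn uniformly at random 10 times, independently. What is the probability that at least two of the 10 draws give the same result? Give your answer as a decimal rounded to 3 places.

P(all 10 different) = 15/15 · 14/15 · ··· · 6/15 ≈ 0.019.
P(at least two equal) = 1 − 0.019 = 0.981.

0.981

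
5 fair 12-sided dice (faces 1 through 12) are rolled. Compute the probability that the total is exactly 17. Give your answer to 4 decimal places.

There are 12^5 = 248832 equally likely outcomes.
The number of ordered 5-tuples from {1,…,12} summing to 17 is 1815.
P(sum = 17) = 1815/248832 = 605/82944 ≈ 0.0073.

0.0073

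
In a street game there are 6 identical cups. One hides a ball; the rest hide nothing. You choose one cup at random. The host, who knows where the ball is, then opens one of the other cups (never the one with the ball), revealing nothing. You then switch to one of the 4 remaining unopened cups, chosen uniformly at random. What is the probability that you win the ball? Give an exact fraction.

Your original cup holds the ball with probability 1/6, so the other 5 collectively hold it with probability 5/6.
The host can always find an empty cup to open, so this doesn't change that 5/6; it is now spread over the 4 remaining unopened cups.
P(win by switching) = (5/6) · (1/4) = 5/24.

5/24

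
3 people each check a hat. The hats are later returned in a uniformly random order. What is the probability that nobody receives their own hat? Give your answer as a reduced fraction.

This is the derangement probability: permutations of 3 with no fixed point.
D(3) = 3! · (1 − 1/1! + 1/2! − ··· + (−1)^3/3!) = 2.
P = 2/6 = 1/3.

1/3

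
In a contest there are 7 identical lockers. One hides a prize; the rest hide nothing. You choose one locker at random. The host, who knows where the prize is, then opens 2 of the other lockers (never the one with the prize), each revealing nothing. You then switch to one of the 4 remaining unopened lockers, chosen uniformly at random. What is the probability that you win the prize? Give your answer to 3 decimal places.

0.214

Your original locker holds the prize with probability 1/7, so the other 6 collectively hold it with probability 6/7.
The host can always find 2 empty lockers to open, so the reveals don't change that 6/7; it is now spread over the 4 remaining unopened lockers.
P(win by switching) = (6/7) · (1/4) = 3/14 ≈ 0.214.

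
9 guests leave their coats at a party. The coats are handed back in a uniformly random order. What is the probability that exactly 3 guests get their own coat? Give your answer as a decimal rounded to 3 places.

0.061

Choose which 3 of the 9 are fixed: C(9,3) = 84 ways.
The remaining 6 must have no fixed point: D(6) = 265.
P = 84·265/362880 = 53/864 ≈ 0.061.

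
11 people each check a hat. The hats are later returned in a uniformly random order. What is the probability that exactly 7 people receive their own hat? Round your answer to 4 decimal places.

0.0001

Choose which 7 of the 11 are fixed: C(11,7) = 330 ways.
The remaining 4 must have no fixed point: D(4) = 9.
P = 330·9/39916800 = 1/13440 ≈ 0.0001.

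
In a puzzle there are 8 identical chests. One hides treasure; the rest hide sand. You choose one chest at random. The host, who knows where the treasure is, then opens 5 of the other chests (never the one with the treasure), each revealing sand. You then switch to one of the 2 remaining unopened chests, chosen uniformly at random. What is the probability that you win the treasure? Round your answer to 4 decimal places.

0.4375

Your original chest holds the treasure with probability 1/8, so the other 7 collectively hold it with probability 7/8.
The host can always find 5 empty chests to open, so the reveals don't change that 7/8; it is now spread over the 2 remaining unopened chests.
P(win by switching) = (7/8) · (1/2) = 7/16 ≈ 0.4375.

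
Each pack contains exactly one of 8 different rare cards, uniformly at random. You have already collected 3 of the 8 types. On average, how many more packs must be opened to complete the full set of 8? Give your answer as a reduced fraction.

274/15

Starting from 3 distinct types, each trial gives a new one with probability (8−i)/8 when i types are held, so the wait for the next new type is 8/(8−i).
E = 8/5 + 8/4 + 8/3 + 8/2 + 8/1 = 274/15.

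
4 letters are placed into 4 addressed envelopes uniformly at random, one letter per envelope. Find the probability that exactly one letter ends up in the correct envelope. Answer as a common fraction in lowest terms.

Choose which one is fixed: C(4,1) = 4 ways.
The remaining 3 must have no fixed point: D(3) = 2.
P = 4·2/24 = 1/3.

1/3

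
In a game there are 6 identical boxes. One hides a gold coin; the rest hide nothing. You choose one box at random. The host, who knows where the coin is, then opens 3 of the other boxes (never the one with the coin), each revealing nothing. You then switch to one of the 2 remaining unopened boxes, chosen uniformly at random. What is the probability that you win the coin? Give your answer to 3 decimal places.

0.417

Your original box holds the coin with probability 1/6, so the other 5 collectively hold it with probability 5/6.
The host can always find 3 empty boxes to open, so the reveals don't change that 5/6; it is now spread over the 2 remaining unopened boxes.
P(win by switching) = (5/6) · (1/2) = 5/12 ≈ 0.417.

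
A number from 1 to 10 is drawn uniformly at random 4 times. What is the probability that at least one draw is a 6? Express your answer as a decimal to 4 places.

0.3439

P(no draw is a 6) = (9/10)^4 ≈ 0.6561.
P(at least one) = 1 − 0.6561 = 0.3439.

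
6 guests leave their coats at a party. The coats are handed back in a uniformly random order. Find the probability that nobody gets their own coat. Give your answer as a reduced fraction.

This is the derangement probability: permutations of 6 with no fixed point.
D(6) = 6! · (1 − 1/1! + 1/2! − ··· + (−1)^6/6!) = 265.
P = 265/720 = 53/144.

53/144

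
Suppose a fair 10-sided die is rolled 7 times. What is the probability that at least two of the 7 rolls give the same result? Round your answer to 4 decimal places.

0.9395

P(all 7 different) = 10/10 · 9/10 · ··· · 4/10 ≈ 0.0605.
P(at least two equal) = 1 − 0.0605 = 0.9395.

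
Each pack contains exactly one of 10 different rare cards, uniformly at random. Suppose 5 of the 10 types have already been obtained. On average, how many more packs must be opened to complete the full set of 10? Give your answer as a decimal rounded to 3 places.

Starting from 5 distinct types, each trial gives a new one with probability (10−i)/10 when i types are held, so the wait for the next new type is 10/(10−i).
E = 10/5 + 10/4 + 10/3 + 10/2 + 10/1 = 137/6 ≈ 22.833.

22.833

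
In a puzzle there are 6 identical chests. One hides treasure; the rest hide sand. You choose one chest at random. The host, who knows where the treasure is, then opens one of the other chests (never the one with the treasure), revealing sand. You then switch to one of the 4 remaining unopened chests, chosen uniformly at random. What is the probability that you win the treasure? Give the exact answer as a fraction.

5/24

Your original chest holds the treasure with probability 1/6, so the other 5 collectively hold it with probability 5/6.
The host can always find an empty chest to open, so this doesn't change that 5/6; it is now spread over the 4 remaining unopened chests.
P(win by switching) = (5/6) · (1/4) = 5/24.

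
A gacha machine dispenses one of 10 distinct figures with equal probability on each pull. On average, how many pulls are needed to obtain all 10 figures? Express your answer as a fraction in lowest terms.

7381/252

After i distinct types are collected, each trial gives a new one with probability (10−i)/10, so the expected wait for the next new type is 10/(10−i).
E = 10/10 + 10/9 + 10/8 + 10/7 + 10/6 + 10/5 + 10/4 + 10/3 + 10/2 + 10/1 = 7381/252.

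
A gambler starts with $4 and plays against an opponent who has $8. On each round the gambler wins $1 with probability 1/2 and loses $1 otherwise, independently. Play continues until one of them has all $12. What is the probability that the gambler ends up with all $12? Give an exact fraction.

With a fair step, P(i) = ½P(i−1) + ½P(i+1) with P(0)=0, P(12)=1 has the linear solution P(i) = i/12.
P(4) = 4/12 = 1/3.

1/3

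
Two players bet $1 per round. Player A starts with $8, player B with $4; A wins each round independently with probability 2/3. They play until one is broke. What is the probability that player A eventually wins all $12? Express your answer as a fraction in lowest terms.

272/273

Let r = q/p = (1/3)/(2/3) = 1/2. The recurrence P(i) = p·P(i+1) + q·P(i−1) with P(0)=0, P(12)=1 gives P(i) = (1 − r^i)/(1 − r^12).
P(8) = (1 − (1/2)^8) / (1 − (1/2)^12) = 272/273.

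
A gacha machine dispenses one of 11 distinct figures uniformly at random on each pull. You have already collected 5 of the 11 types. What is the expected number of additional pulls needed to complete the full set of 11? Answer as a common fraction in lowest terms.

539/20

Starting from 5 distinct types, each trial gives a new one with probability (11−i)/11 when i types are held, so the wait for the next new type is 11/(11−i).
E = 11/6 + 11/5 + 11/4 + 11/3 + 11/2 + 11/1 = 539/20.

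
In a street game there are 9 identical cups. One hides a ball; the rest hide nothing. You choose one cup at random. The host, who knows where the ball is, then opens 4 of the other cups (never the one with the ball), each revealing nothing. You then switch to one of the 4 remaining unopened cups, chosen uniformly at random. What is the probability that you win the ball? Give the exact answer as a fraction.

2/9

Your original cup holds the ball with probability 1/9, so the other 8 collectively hold it with probability 8/9.
The host can always find 4 empty cups to open, so the reveals don't change that 8/9; it is now spread over the 4 remaining unopened cups.
P(win by switching) = (8/9) · (1/4) = 2/9.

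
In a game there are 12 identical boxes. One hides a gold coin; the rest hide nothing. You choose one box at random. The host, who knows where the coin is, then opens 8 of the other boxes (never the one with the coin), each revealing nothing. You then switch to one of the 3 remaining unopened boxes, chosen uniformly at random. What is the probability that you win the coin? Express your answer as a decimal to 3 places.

Your original box holds the coin with probability 1/12, so the other 11 collectively hold it with probability 11/12.
The host can always find 8 empty boxes to open, so the reveals don't change that 11/12; it is now spread over the 3 remaining unopened boxes.
P(win by switching) = (11/12) · (1/3) = 11/36 ≈ 0.306.

0.306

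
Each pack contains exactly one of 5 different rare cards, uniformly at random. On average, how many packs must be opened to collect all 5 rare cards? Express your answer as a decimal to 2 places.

11.42

After i distinct types are collected, each trial gives a new one with probability (5−i)/5, so the expected wait for the next new type is 5/(5−i).
E = 5/5 + 5/4 + 5/3 + 5/2 + 5/1 = 137/12 ≈ 11.42.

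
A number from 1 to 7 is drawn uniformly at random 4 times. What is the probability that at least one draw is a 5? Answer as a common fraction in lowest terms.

1105/2401

P(no draw is a 5) = (6/7)^4 = 1296/2401.
P(at least one) = 1 − 1296/2401 = 1105/2401.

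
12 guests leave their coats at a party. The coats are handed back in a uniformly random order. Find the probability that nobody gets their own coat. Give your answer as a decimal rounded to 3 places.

0.368

This is the derangement probability: permutations of 12 with no fixed point.
D(12) = 12! · (1 − 1/1! + 1/2! − ··· + (−1)^12/12!) = 176214841.
P = 176214841/479001600 = 16019531/43545600 ≈ 0.368.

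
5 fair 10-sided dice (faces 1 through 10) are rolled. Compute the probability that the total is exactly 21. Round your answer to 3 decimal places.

There are 10^5 = 100000 equally likely outcomes.
The number of ordered 5-tuples from {1,…,10} summing to 21 is 3795.
P(sum = 21) = 3795/100000 = 759/20000 ≈ 0.038.

0.038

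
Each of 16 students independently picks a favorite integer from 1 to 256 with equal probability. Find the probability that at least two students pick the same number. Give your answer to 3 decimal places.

It's easier to compute the probability that all 16 are distinct.
P(all distinct) = 256/256 · 255/256 · ··· · 241/256 ≈ 0.620.
So the probability of at least one match is 1 − 0.620 = 0.380.

0.380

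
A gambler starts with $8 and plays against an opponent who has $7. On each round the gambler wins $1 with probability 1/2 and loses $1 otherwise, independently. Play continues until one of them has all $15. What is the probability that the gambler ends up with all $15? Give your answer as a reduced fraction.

With a fair step, P(i) = ½P(i−1) + ½P(i+1) with P(0)=0, P(15)=1 has the linear solution P(i) = i/15.
P(8) = 8/15.

8/15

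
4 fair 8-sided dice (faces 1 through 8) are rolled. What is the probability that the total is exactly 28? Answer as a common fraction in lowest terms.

There are 8^4 = 4096 equally likely outcomes.
The number of ordered 4-tuples from {1,…,8} summing to 28 is 35.
P(sum = 28) = 35/4096.

35/4096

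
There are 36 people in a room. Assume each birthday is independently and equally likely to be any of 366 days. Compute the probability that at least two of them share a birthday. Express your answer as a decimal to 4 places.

It's easier to compute the probability that all 36 are distinct.
P(all distinct) = 366/366 · 365/366 · ··· · 331/366 ≈ 0.1687.
So the probability of at least one match is 1 − 0.1687 = 0.8313.

0.8313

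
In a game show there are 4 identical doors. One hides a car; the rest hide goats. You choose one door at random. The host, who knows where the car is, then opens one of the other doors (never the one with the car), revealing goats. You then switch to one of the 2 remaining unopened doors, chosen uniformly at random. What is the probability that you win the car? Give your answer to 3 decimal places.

Your original door holds the car with probability 1/4, so the other 3 collectively hold it with probability 3/4.
The host can always find an empty door to open, so this doesn't change that 3/4; it is now spread over the 2 remaining unopened doors.
P(win by switching) = (3/4) · (1/2) = 3/8 ≈ 0.375.

0.375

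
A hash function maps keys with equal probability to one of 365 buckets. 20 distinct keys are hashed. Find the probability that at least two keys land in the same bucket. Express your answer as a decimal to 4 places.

0.4114

It's easier to compute the probability that all 20 are distinct.
P(all distinct) = 365/365 · 364/365 · ··· · 346/365 ≈ 0.5886.
So the probability of at least one match is 1 − 0.5886 = 0.4114.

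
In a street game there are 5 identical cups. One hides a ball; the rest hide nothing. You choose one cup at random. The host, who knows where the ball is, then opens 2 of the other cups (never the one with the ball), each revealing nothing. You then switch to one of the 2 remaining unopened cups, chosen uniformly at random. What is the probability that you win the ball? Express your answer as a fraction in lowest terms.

Your original cup holds the ball with probability 1/5, so the other 4 collectively hold it with probability 4/5.
The host can always find 2 empty cups to open, so the reveals don't change that 4/5; it is now spread over the 2 remaining unopened cups.
P(win by switching) = (4/5) · (1/2) = 2/5.

2/5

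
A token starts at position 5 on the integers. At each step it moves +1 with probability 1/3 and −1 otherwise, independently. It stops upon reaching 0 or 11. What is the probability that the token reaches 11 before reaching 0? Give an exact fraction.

31/2047

Let r = q/p = (2/3)/(1/3) = 2. The recurrence P(i) = p·P(i+1) + q·P(i−1) with P(0)=0, P(11)=1 gives P(i) = (1 − r^i)/(1 − r^11).
P(5) = (1 − (2)^5) / (1 − (2)^11) = 31/2047.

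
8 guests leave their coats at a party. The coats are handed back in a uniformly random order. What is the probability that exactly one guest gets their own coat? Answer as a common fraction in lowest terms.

Choose which one is fixed: C(8,1) = 8 ways.
The remaining 7 must have no fixed point: D(7) = 1854.
P = 8·1854/40320 = 103/280.

103/280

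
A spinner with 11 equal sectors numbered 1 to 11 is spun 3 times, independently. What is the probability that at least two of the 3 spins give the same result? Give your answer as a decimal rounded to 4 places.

P(all 3 different) = 11/11 · 10/11 · ··· · 9/11 ≈ 0.7438.
P(at least two equal) = 1 − 0.7438 = 0.2562.

0.2562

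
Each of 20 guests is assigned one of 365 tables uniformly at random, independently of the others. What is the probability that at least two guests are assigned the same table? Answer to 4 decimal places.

0.4114

It's easier to compute the probability that all 20 are distinct.
P(all distinct) = 365/365 · 364/365 · ··· · 346/365 ≈ 0.5886.
So the probability of at least one match is 1 − 0.5886 = 0.4114.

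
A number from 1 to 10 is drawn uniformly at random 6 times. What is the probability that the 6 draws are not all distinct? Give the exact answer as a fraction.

P(all 6 different) = 10/10 · 9/10 · ··· · 5/10 = 189/1250.
P(at least two equal) = 1 − 189/1250 = 1061/1250.

1061/1250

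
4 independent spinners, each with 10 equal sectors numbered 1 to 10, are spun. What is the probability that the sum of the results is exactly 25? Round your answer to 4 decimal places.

0.0592

There are 10^4 = 10000 equally likely outcomes.
The number of ordered 4-tuples from {1,…,10} summing to 25 is 592.
P(sum = 25) = 592/10000 = 37/625 ≈ 0.0592.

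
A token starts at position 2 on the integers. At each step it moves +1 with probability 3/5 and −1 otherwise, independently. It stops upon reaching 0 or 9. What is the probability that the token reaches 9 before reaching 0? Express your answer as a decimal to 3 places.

Let r = q/p = (2/5)/(3/5) = 2/3. The recurrence P(i) = p·P(i+1) + q·P(i−1) with P(0)=0, P(9)=1 gives P(i) = (1 − r^i)/(1 − r^9).
P(2) = (1 − (2/3)^2) / (1 − (2/3)^9) = 10935/19171 ≈ 0.570.

0.570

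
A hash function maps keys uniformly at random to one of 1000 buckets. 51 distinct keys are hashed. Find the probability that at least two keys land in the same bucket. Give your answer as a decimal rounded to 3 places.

It's easier to compute the probability that all 51 are distinct.
P(all distinct) = 1000/1000 · 999/1000 · ··· · 950/1000 ≈ 0.273.
So the probability of at least one match is 1 − 0.273 = 0.727.

0.727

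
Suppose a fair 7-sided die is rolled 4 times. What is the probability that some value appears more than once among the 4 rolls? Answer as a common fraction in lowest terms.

223/343

P(all 4 different) = 7/7 · 6/7 · ··· · 4/7 = 120/343.
P(at least two equal) = 1 − 120/343 = 223/343.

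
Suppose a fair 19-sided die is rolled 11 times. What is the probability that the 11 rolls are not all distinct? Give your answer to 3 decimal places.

P(all 11 different) = 19/19 · 18/19 · ··· · 9/19 ≈ 0.026.
P(at least two equal) = 1 − 0.026 = 0.974.

0.974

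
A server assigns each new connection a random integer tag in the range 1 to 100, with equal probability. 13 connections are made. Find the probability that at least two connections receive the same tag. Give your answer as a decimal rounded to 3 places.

It's easier to compute the probability that all 13 are distinct.
P(all distinct) = 100/100 · 99/100 · ··· · 88/100 ≈ 0.443.
So the probability of at least one match is 1 − 0.443 = 0.557.

0.557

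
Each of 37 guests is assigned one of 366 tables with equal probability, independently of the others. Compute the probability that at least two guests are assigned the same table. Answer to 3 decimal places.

0.848

It's easier to compute the probability that all 37 are distinct.
P(all distinct) = 366/366 · 365/366 · ··· · 330/366 ≈ 0.152.
So the probability of at least one match is 1 − 0.152 = 0.848.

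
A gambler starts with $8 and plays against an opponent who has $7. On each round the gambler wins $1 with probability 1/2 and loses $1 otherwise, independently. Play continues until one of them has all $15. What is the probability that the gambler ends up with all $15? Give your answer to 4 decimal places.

With a fair step, P(i) = ½P(i−1) + ½P(i+1) with P(0)=0, P(15)=1 has the linear solution P(i) = i/15.
P(8) = 8/15 ≈ 0.5333.

0.5333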